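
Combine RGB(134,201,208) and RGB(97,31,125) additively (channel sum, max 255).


Additive: each channel = min(255, C₁+C₂)
R: 134+97 = 231 → 231
G: 201+31 = 232 → 232
B: 208+125 = 333 → 255
= RGB(231, 232, 255)


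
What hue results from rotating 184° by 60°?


New hue = (H + rotation) mod 360
New hue = (184 + 60) mod 360
= 244 mod 360
= 244°


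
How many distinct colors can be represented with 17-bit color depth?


Colors = 2^bits = 2^17
= 131,072 colors


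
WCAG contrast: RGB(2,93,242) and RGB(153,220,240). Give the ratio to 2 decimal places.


Linearize each sRGB channel c=v/255: c/12.92 if c ≤ 0.04045 else ((c+0.055)/1.055)^2.4
L = 0.2126×R_lin + 0.7152×G_lin + 0.0722×B_lin
Color 1 (2,93,242):
  R=2: 2/255≈0.0078 ≤ 0.04045 → 0.0078/12.92 ≈ 0.00061
  G=93: 93/255≈0.3647 > 0.04045 → ((0.3647+0.055)/1.055)^2.4 ≈ 0.10946
  B=242: 242/255≈0.9490 > 0.04045 → ((0.9490+0.055)/1.055)^2.4 ≈ 0.88792
  L1 = 0.2126×0.00061 + 0.7152×0.10946 + 0.0722×0.88792 ≈ 0.14252
Color 2 (153,220,240):
  R=153: 153/255≈0.6000 > 0.04045 → ((0.6000+0.055)/1.055)^2.4 ≈ 0.31855
  G=220: 220/255≈0.8627 > 0.04045 → ((0.8627+0.055)/1.055)^2.4 ≈ 0.71569
  B=240: 240/255≈0.9412 > 0.04045 → ((0.9412+0.055)/1.055)^2.4 ≈ 0.87137
  L2 = 0.2126×0.31855 + 0.7152×0.71569 + 0.0722×0.87137 ≈ 0.64250
Lighter = 0.64250, Darker = 0.14252
Ratio = (L_lighter + 0.05) / (L_darker + 0.05)
Ratio = (0.64250 + 0.05) / (0.14252 + 0.05) = 0.69250 / 0.19252 ≈ 3.5970
Ratio ≈ 3.60:1


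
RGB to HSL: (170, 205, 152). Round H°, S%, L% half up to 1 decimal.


Normalize: R'=170/255≈0.6667, G'=205/255≈0.8039, B'=152/255≈0.5961
Max=205/255, Min=152/255, Δ=Max-Min=53/255
L = (Max+Min)/2 = (205+152)/510 = 357/510 = 0.7 → L = 70.0%
L > 0.5 → S = Δ/(2-Max-Min) = 53/(510-205-152) = 53/153 = 0.34640… → S = 34.6%
(the 1/255 factors cancel in S and H, so raw channel differences can be used)
Max is G' → H = 60 × ((B-R)/Δ + 2) = 60 × ((152-170)/53 + 2)
  -18/53 + 2 = -0.3396… + 2 = 1.6603…
  H = 60 × 1.6603… = 99.622…° → H = 99.6°
= HSL(99.6°, 34.6%, 70.0%)


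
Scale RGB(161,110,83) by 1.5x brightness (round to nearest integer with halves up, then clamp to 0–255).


Multiply each channel by 1.5, round half up, clamp to [0, 255]
R: 161×1.5 = 241.5 → round → 242
G: 110×1.5 = 165
B: 83×1.5 = 124.5 → round → 125
= RGB(242, 165, 125)


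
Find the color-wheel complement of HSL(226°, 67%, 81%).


Complement = opposite side of color wheel = hue + 180°
H' = (226 + 180) mod 360 = 46°
S and L unchanged.
= HSL(46°, 67%, 81%)


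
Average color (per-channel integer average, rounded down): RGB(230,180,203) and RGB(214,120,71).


Midpoint: each channel = ⌊(C₁+C₂)/2⌋
R: ⌊(230+214)/2⌋ = 222
G: ⌊(180+120)/2⌋ = 150
B: ⌊(203+71)/2⌋ = 137
= RGB(222, 150, 137)


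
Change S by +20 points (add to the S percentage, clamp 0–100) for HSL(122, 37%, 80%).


Original S = 37%
Adjustment = +20 percentage points
New S = 37 + (20) = 57
Clamp to [0, 100] → 57
= HSL(122°, 57%, 80%)


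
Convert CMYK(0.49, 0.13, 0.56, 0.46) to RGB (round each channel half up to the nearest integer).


R = 255 × (1-C) × (1-K) = 255 × 0.51 × 0.54 = 70.227 → 70
G = 255 × (1-M) × (1-K) = 255 × 0.87 × 0.54 = 119.799 → 120
B = 255 × (1-Y) × (1-K) = 255 × 0.44 × 0.54 = 60.588 → 61
= RGB(70, 120, 61)


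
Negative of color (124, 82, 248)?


Invert: (255-R, 255-G, 255-B)
R: 255-124 = 131
G: 255-82 = 173
B: 255-248 = 7
= RGB(131, 173, 7)


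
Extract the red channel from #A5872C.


Color: #A5872C
R = A5 = 165
G = 87 = 135
B = 2C = 44
Red = 165


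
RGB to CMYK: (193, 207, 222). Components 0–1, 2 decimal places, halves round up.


R'=193/255≈0.7569, G'=207/255≈0.8118, B'=222/255≈0.8706
K = 1 - max(R',G',B') = 1 - 222/255 = 33/255 = 0.12941… → 0.13
(1-R'-K)/(1-K) simplifies to (max-R)/max with max = 222:
C = (222-193)/222 = 29/222 = 0.13063… → 0.13
M = (222-207)/222 = 15/222 = 0.06756… → 0.07
Y = (222-222)/222 = 0/222 = 0 → 0.00
= CMYK(0.13, 0.07, 0.00, 0.13)


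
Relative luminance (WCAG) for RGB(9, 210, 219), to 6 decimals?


Linearize each channel (sRGB transfer function): c = v/255; c_lin = c/12.92 if c ≤ 0.04045, else ((c+0.055)/1.055)^2.4
  R: 9/255 ≈ 0.035294 ≤ 0.04045 → 0.035294/12.92 ≈ 0.002732
  G: 210/255 ≈ 0.823529 > 0.04045 → ((0.823529+0.055)/1.055)^2.4 ≈ 0.644480
  B: 219/255 ≈ 0.858824 > 0.04045 → ((0.858824+0.055)/1.055)^2.4 ≈ 0.708376
R_lin = 0.002732, G_lin = 0.644480, B_lin = 0.708376
L = 0.2126×R + 0.7152×G + 0.0722×B
L = 0.2126×0.002732 + 0.7152×0.644480 + 0.0722×0.708376
L ≈ 0.512657


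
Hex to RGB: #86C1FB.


86 → 134 (R)
C1 → 193 (G)
FB → 251 (B)
= RGB(134, 193, 251)


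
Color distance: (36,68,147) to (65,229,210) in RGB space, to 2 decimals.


d = √[(R₁-R₂)² + (G₁-G₂)² + (B₁-B₂)²]
d = √[(36-65)² + (68-229)² + (147-210)²]
d = √[841 + 25921 + 3969]
d = √30731
d ≈ 175.30


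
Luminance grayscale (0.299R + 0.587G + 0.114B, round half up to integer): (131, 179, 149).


Gray = 0.299×R + 0.587×G + 0.114×B
Gray = 0.299×131 + 0.587×179 + 0.114×149
Gray = 39.169 + 105.073 + 16.986
Gray = 161.228 → round half up → 161
Gray = 161


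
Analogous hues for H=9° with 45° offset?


Base hue: 9°
Left analog: (9 - 45) mod 360 = 324°
Right analog: (9 + 45) mod 360 = 54°
Analogous hues = 324° and 54°


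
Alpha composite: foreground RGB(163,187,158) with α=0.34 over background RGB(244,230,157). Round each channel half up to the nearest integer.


C = α×F + (1-α)×B, with 1-α = 0.66
R: 0.34×163 + 0.66×244 = 55.42 + 161.04 = 216.46 → 216
G: 0.34×187 + 0.66×230 = 63.58 + 151.80 = 215.38 → 215
B: 0.34×158 + 0.66×157 = 53.72 + 103.62 = 157.34 → 157
= RGB(216, 215, 157)


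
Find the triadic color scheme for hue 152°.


Triadic: equally spaced at 120° intervals
H1 = 152°
H2 = (152 + 120) mod 360 = 272°
H3 = (152 + 240) mod 360 = 32°
Triadic = 152°, 272°, 32°


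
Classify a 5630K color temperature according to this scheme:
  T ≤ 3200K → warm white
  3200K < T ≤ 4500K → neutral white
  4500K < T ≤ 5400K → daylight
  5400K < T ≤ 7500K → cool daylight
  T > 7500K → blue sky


Temperature: 5630K
5400K < 5630K ≤ 7500K → cool daylight
Classification: cool daylight


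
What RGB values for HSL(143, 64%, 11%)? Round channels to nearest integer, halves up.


H=143°, S=0.64, L=0.11
C = (1-|2L-1|)×S = (1-|-0.78|)×0.64 = 0.1408
H' = H/60 = 143/60 ≈ 2.3833; X = C×(1-|H' mod 2 - 1|) ≈ 0.0540
m = L - C/2 = 0.11 - 0.0704 = 0.0396
Sector ⌊H'⌋ = 2 → (R',G',B') = (0.0, 0.1408, ≈0.0540)
RGB = ((R'+m)×255, (G'+m)×255, (B'+m)×255) = (10.098, 46.002, 23.8612)
Round half up → RGB(10, 46, 24)


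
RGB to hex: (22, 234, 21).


R = 22 → 16 (hex)
G = 234 → EA (hex)
B = 21 → 15 (hex)
Hex = #16EA15


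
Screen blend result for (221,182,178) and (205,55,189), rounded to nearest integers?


Screen: C = 255 - (255-A)×(255-B)/255, rounded to nearest integer
R: 255 - (255-221)×(255-205)/255 = 255 - 1700/255 ≈ 255 - 6.667 = 248.333 → 248
G: 255 - (255-182)×(255-55)/255 = 255 - 14600/255 ≈ 255 - 57.255 = 197.745 → 198
B: 255 - (255-178)×(255-189)/255 = 255 - 5082/255 ≈ 255 - 19.929 = 235.071 → 235
= RGB(248, 198, 235)


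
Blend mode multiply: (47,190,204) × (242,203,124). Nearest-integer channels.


Multiply: C = A×B/255, rounded to nearest integer
R: 47×242/255 = 11374/255 ≈ 44.604 → 45
G: 190×203/255 = 38570/255 ≈ 151.255 → 151
B: 204×124/255 = 25296/255 ≈ 99.200 → 99
= RGB(45, 151, 99)


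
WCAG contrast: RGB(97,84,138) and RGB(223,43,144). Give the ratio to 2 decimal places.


Linearize each sRGB channel c=v/255: c/12.92 if c ≤ 0.04045 else ((c+0.055)/1.055)^2.4
L = 0.2126×R_lin + 0.7152×G_lin + 0.0722×B_lin
Color 1 (97,84,138):
  R=97: 97/255≈0.3804 > 0.04045 → ((0.3804+0.055)/1.055)^2.4 ≈ 0.11954
  G=84: 84/255≈0.3294 > 0.04045 → ((0.3294+0.055)/1.055)^2.4 ≈ 0.08866
  B=138: 138/255≈0.5412 > 0.04045 → ((0.5412+0.055)/1.055)^2.4 ≈ 0.25415
  L1 = 0.2126×0.11954 + 0.7152×0.08866 + 0.0722×0.25415 ≈ 0.10717
Color 2 (223,43,144):
  R=223: 223/255≈0.8745 > 0.04045 → ((0.8745+0.055)/1.055)^2.4 ≈ 0.73791
  G=43: 43/255≈0.1686 > 0.04045 → ((0.1686+0.055)/1.055)^2.4 ≈ 0.02416
  B=144: 144/255≈0.5647 > 0.04045 → ((0.5647+0.055)/1.055)^2.4 ≈ 0.27889
  L2 = 0.2126×0.73791 + 0.7152×0.02416 + 0.0722×0.27889 ≈ 0.19429
Lighter = 0.19429, Darker = 0.10717
Ratio = (L_lighter + 0.05) / (L_darker + 0.05)
Ratio = (0.19429 + 0.05) / (0.10717 + 0.05) = 0.24429 / 0.15717 ≈ 1.5543
Ratio ≈ 1.55:1


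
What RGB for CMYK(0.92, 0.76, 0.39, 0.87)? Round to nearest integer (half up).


R = 255 × (1-C) × (1-K) = 255 × 0.08 × 0.13 = 2.652 → 3
G = 255 × (1-M) × (1-K) = 255 × 0.24 × 0.13 = 7.956 → 8
B = 255 × (1-Y) × (1-K) = 255 × 0.61 × 0.13 = 20.2215 → 20
= RGB(3, 8, 20)


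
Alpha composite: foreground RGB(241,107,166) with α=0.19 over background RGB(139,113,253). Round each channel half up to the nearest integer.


C = α×F + (1-α)×B, with 1-α = 0.81
R: 0.19×241 + 0.81×139 = 45.79 + 112.59 = 158.38 → 158
G: 0.19×107 + 0.81×113 = 20.33 + 91.53 = 111.86 → 112
B: 0.19×166 + 0.81×253 = 31.54 + 204.93 = 236.47 → 236
= RGB(158, 112, 236)


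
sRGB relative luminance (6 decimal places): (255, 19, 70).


Linearize each channel (sRGB transfer function): c = v/255; c_lin = c/12.92 if c ≤ 0.04045, else ((c+0.055)/1.055)^2.4
  R: 255/255 ≈ 1.000000 > 0.04045 → ((1.000000+0.055)/1.055)^2.4 ≈ 1.000000
  G: 19/255 ≈ 0.074510 > 0.04045 → ((0.074510+0.055)/1.055)^2.4 ≈ 0.006512
  B: 70/255 ≈ 0.274510 > 0.04045 → ((0.274510+0.055)/1.055)^2.4 ≈ 0.061246
R_lin = 1.000000, G_lin = 0.006512, B_lin = 0.061246
L = 0.2126×R + 0.7152×G + 0.0722×B
L = 0.2126×1.000000 + 0.7152×0.006512 + 0.0722×0.061246
L ≈ 0.221679


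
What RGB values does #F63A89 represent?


F6 → 246 (R)
3A → 58 (G)
89 → 137 (B)
= RGB(246, 58, 137)


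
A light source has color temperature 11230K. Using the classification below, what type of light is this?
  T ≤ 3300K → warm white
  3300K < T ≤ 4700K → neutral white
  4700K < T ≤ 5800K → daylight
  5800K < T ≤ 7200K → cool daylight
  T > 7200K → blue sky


Temperature: 11230K
11230K > 7200K → blue sky
Classification: blue sky


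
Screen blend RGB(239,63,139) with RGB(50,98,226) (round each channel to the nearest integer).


Screen: C = 255 - (255-A)×(255-B)/255, rounded to nearest integer
R: 255 - (255-239)×(255-50)/255 = 255 - 3280/255 ≈ 255 - 12.863 = 242.137 → 242
G: 255 - (255-63)×(255-98)/255 = 255 - 30144/255 ≈ 255 - 118.212 = 136.788 → 137
B: 255 - (255-139)×(255-226)/255 = 255 - 3364/255 ≈ 255 - 13.192 = 241.808 → 242
= RGB(242, 137, 242)


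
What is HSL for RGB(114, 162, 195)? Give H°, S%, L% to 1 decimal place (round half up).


Normalize: R'=114/255≈0.4471, G'=162/255≈0.6353, B'=195/255≈0.7647
Max=195/255, Min=114/255, Δ=Max-Min=81/255
L = (Max+Min)/2 = (195+114)/510 = 309/510 = 0.60588… → L = 60.6%
L > 0.5 → S = Δ/(2-Max-Min) = 81/(510-195-114) = 81/201 = 0.40298… → S = 40.3%
(the 1/255 factors cancel in S and H, so raw channel differences can be used)
Max is B' → H = 60 × ((R-G)/Δ + 4) = 60 × ((114-162)/81 + 4)
  -48/81 + 4 = -0.5925… + 4 = 3.4074…
  H = 60 × 3.4074… = 204.444…° → H = 204.4°
= HSL(204.4°, 40.3%, 60.6%)


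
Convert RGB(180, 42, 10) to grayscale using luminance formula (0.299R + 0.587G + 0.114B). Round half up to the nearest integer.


Gray = 0.299×R + 0.587×G + 0.114×B
Gray = 0.299×180 + 0.587×42 + 0.114×10
Gray = 53.820 + 24.654 + 1.140
Gray = 79.614 → round half up → 80
Gray = 80


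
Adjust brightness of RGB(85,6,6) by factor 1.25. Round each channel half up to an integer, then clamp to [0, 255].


Multiply each channel by 1.25, round half up, clamp to [0, 255]
R: 85×1.25 = 106.25 → round → 106
G: 6×1.25 = 7.5 → round → 8
B: 6×1.25 = 7.5 → round → 8
= RGB(106, 8, 8)


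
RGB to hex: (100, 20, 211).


R = 100 → 64 (hex)
G = 20 → 14 (hex)
B = 211 → D3 (hex)
Hex = #6414D3


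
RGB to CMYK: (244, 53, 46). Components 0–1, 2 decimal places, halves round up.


R'=244/255≈0.9569, G'=53/255≈0.2078, B'=46/255≈0.1804
K = 1 - max(R',G',B') = 1 - 244/255 = 11/255 = 0.04313… → 0.04
(1-R'-K)/(1-K) simplifies to (max-R)/max with max = 244:
C = (244-244)/244 = 0/244 = 0 → 0.00
M = (244-53)/244 = 191/244 = 0.78278… → 0.78
Y = (244-46)/244 = 198/244 = 0.81147… → 0.81
= CMYK(0.00, 0.78, 0.81, 0.04)


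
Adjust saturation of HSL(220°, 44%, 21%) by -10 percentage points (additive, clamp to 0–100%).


Original S = 44%
Adjustment = -10 percentage points
New S = 44 + (-10) = 34
Clamp to [0, 100] → 34
= HSL(220°, 34%, 21%)


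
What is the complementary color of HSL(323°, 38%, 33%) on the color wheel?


Complement = opposite side of color wheel = hue + 180°
H' = (323 + 180) mod 360 = 143°
S and L unchanged.
= HSL(143°, 38%, 33%)


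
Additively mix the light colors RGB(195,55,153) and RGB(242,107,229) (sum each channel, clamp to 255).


Additive: each channel = min(255, C₁+C₂)
R: 195+242 = 437 → 255
G: 55+107 = 162 → 162
B: 153+229 = 382 → 255
= RGB(255, 162, 255)


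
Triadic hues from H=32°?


Triadic: equally spaced at 120° intervals
H1 = 32°
H2 = (32 + 120) mod 360 = 152°
H3 = (32 + 240) mod 360 = 272°
Triadic = 32°, 152°, 272°


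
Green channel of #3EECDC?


Color: #3EECDC
R = 3E = 62
G = EC = 236
B = DC = 220
Green = 236


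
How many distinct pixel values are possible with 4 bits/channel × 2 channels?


Total bits = 4 bits/channel × 2 channels = 8 bits
Distinct pixel values = 2^8
= 256 pixel values


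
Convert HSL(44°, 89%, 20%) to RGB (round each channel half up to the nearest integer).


H=44°, S=0.89, L=0.20
C = (1-|2L-1|)×S = (1-|-0.60|)×0.89 = 0.356
H' = H/60 = 44/60 ≈ 0.7333; X = C×(1-|H' mod 2 - 1|) ≈ 0.2611
m = L - C/2 = 0.20 - 0.178 = 0.022
Sector ⌊H'⌋ = 0 → (R',G',B') = (0.356, ≈0.2611, 0.0)
RGB = ((R'+m)×255, (G'+m)×255, (B'+m)×255) = (96.39, 72.182, 5.61)
Round half up → RGB(96, 72, 6)


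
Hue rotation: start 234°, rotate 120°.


New hue = (H + rotation) mod 360
New hue = (234 + 120) mod 360
= 354 mod 360
= 354°


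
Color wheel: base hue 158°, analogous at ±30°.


Base hue: 158°
Left analog: (158 - 30) mod 360 = 128°
Right analog: (158 + 30) mod 360 = 188°
Analogous hues = 128° and 188°


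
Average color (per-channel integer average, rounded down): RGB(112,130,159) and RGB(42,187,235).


Midpoint: each channel = ⌊(C₁+C₂)/2⌋
R: ⌊(112+42)/2⌋ = 77
G: ⌊(130+187)/2⌋ = 158
B: ⌊(159+235)/2⌋ = 197
= RGB(77, 158, 197)


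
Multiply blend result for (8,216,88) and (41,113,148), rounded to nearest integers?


Multiply: C = A×B/255, rounded to nearest integer
R: 8×41/255 = 328/255 ≈ 1.286 → 1
G: 216×113/255 = 24408/255 ≈ 95.718 → 96
B: 88×148/255 = 13024/255 ≈ 51.075 → 51
= RGB(1, 96, 51)


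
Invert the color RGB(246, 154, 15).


Invert: (255-R, 255-G, 255-B)
R: 255-246 = 9
G: 255-154 = 101
B: 255-15 = 240
= RGB(9, 101, 240)


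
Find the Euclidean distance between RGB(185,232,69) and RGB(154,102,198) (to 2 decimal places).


d = √[(R₁-R₂)² + (G₁-G₂)² + (B₁-B₂)²]
d = √[(185-154)² + (232-102)² + (69-198)²]
d = √[961 + 16900 + 16641]
d = √34502
d ≈ 185.75


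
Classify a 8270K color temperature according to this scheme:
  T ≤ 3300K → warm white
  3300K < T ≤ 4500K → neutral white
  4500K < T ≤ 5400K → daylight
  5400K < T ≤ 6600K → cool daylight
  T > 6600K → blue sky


Temperature: 8270K
8270K > 6600K → blue sky
Classification: blue sky


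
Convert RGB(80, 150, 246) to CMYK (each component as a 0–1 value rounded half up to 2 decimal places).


R'=80/255≈0.3137, G'=150/255≈0.5882, B'=246/255≈0.9647
K = 1 - max(R',G',B') = 1 - 246/255 = 9/255 = 0.03529… → 0.04
(1-R'-K)/(1-K) simplifies to (max-R)/max with max = 246:
C = (246-80)/246 = 166/246 = 0.67479… → 0.67
M = (246-150)/246 = 96/246 = 0.39024… → 0.39
Y = (246-246)/246 = 0/246 = 0 → 0.00
= CMYK(0.67, 0.39, 0.00, 0.04)


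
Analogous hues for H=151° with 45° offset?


Base hue: 151°
Left analog: (151 - 45) mod 360 = 106°
Right analog: (151 + 45) mod 360 = 196°
Analogous hues = 106° and 196°


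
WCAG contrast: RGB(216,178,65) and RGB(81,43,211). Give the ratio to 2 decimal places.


Linearize each sRGB channel c=v/255: c/12.92 if c ≤ 0.04045 else ((c+0.055)/1.055)^2.4
L = 0.2126×R_lin + 0.7152×G_lin + 0.0722×B_lin
Color 1 (216,178,65):
  R=216: 216/255≈0.8471 > 0.04045 → ((0.8471+0.055)/1.055)^2.4 ≈ 0.68669
  G=178: 178/255≈0.6980 > 0.04045 → ((0.6980+0.055)/1.055)^2.4 ≈ 0.44520
  B=65: 65/255≈0.2549 > 0.04045 → ((0.2549+0.055)/1.055)^2.4 ≈ 0.05286
  L1 = 0.2126×0.68669 + 0.7152×0.44520 + 0.0722×0.05286 ≈ 0.46821
Color 2 (81,43,211):
  R=81: 81/255≈0.3176 > 0.04045 → ((0.3176+0.055)/1.055)^2.4 ≈ 0.08228
  G=43: 43/255≈0.1686 > 0.04045 → ((0.1686+0.055)/1.055)^2.4 ≈ 0.02416
  B=211: 211/255≈0.8275 > 0.04045 → ((0.8275+0.055)/1.055)^2.4 ≈ 0.65141
  L2 = 0.2126×0.08228 + 0.7152×0.02416 + 0.0722×0.65141 ≈ 0.08180
Lighter = 0.46821, Darker = 0.08180
Ratio = (L_lighter + 0.05) / (L_darker + 0.05)
Ratio = (0.46821 + 0.05) / (0.08180 + 0.05) = 0.51821 / 0.13180 ≈ 3.9317
Ratio ≈ 3.93:1


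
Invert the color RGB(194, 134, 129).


Invert: (255-R, 255-G, 255-B)
R: 255-194 = 61
G: 255-134 = 121
B: 255-129 = 126
= RGB(61, 121, 126)


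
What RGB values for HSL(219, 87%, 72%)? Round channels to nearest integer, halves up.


H=219°, S=0.87, L=0.72
C = (1-|2L-1|)×S = (1-|0.44|)×0.87 = 0.4872
H' = H/60 = 219/60 ≈ 3.6500; X = C×(1-|H' mod 2 - 1|) = 0.17052
m = L - C/2 = 0.72 - 0.2436 = 0.4764
Sector ⌊H'⌋ = 3 → (R',G',B') = (0.0, 0.17052, 0.4872)
RGB = ((R'+m)×255, (G'+m)×255, (B'+m)×255) = (121.482, 164.9646, 245.718)
Round half up → RGB(121, 165, 246)


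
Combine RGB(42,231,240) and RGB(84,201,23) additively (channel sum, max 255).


Additive: each channel = min(255, C₁+C₂)
R: 42+84 = 126 → 126
G: 231+201 = 432 → 255
B: 240+23 = 263 → 255
= RGB(126, 255, 255)


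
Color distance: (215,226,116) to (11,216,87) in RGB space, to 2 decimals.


d = √[(R₁-R₂)² + (G₁-G₂)² + (B₁-B₂)²]
d = √[(215-11)² + (226-216)² + (116-87)²]
d = √[41616 + 100 + 841]
d = √42557
d ≈ 206.29


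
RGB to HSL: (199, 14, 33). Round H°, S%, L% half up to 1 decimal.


Normalize: R'=199/255≈0.7804, G'=14/255≈0.0549, B'=33/255≈0.1294
Max=199/255, Min=14/255, Δ=Max-Min=185/255
L = (Max+Min)/2 = (199+14)/510 = 213/510 = 0.41764… → L = 41.8%
L ≤ 0.5 → S = Δ/(Max+Min) = 185/(199+14) = 185/213 = 0.86854… → S = 86.9%
(the 1/255 factors cancel in S and H, so raw channel differences can be used)
Max is R' → H = 60 × (((G-B)/Δ) mod 6) = 60 × (((14-33)/185) mod 6)
  (-19)/185 = -0.1027…; negative, so add 6 → 5.8972…
  H = 60 × 5.8972… = 353.837…° → H = 353.8°
= HSL(353.8°, 86.9%, 41.8%)


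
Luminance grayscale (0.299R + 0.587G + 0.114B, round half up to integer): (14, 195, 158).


Gray = 0.299×R + 0.587×G + 0.114×B
Gray = 0.299×14 + 0.587×195 + 0.114×158
Gray = 4.186 + 114.465 + 18.012
Gray = 136.663 → round half up → 137
Gray = 137


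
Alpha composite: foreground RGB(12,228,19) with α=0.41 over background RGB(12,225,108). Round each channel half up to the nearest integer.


C = α×F + (1-α)×B, with 1-α = 0.59
R: 0.41×12 + 0.59×12 = 4.92 + 7.08 = 12.00 → 12
G: 0.41×228 + 0.59×225 = 93.48 + 132.75 = 226.23 → 226
B: 0.41×19 + 0.59×108 = 7.79 + 63.72 = 71.51 → 72
= RGB(12, 226, 72)


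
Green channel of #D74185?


Color: #D74185
R = D7 = 215
G = 41 = 65
B = 85 = 133
Green = 65


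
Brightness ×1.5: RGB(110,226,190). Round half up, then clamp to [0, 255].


Multiply each channel by 1.5, round half up, clamp to [0, 255]
R: 110×1.5 = 165
G: 226×1.5 = 339 → clamp → 255
B: 190×1.5 = 285 → clamp → 255
= RGB(165, 255, 255)


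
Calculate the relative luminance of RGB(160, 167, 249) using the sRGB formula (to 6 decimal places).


Linearize each channel (sRGB transfer function): c = v/255; c_lin = c/12.92 if c ≤ 0.04045, else ((c+0.055)/1.055)^2.4
  R: 160/255 ≈ 0.627451 > 0.04045 → ((0.627451+0.055)/1.055)^2.4 ≈ 0.351533
  G: 167/255 ≈ 0.654902 > 0.04045 → ((0.654902+0.055)/1.055)^2.4 ≈ 0.386429
  B: 249/255 ≈ 0.976471 > 0.04045 → ((0.976471+0.055)/1.055)^2.4 ≈ 0.947307
R_lin = 0.351533, G_lin = 0.386429, B_lin = 0.947307
L = 0.2126×R + 0.7152×G + 0.0722×B
L = 0.2126×0.351533 + 0.7152×0.386429 + 0.0722×0.947307
L ≈ 0.419506


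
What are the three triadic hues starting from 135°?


Triadic: equally spaced at 120° intervals
H1 = 135°
H2 = (135 + 120) mod 360 = 255°
H3 = (135 + 240) mod 360 = 15°
Triadic = 135°, 255°, 15°


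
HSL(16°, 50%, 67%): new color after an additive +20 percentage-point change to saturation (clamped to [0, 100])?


Original S = 50%
Adjustment = +20 percentage points
New S = 50 + (20) = 70
Clamp to [0, 100] → 70
= HSL(16°, 70%, 67%)


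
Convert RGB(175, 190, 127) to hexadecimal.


R = 175 → AF (hex)
G = 190 → BE (hex)
B = 127 → 7F (hex)
Hex = #AFBE7F


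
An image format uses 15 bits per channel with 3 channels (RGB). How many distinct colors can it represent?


Total bits = 15 bits/channel × 3 channels = 45 bits
Distinct colors = 2^45
= 35,184,372,088,832 colors


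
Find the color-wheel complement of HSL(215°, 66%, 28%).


Complement = opposite side of color wheel = hue + 180°
H' = (215 + 180) mod 360 = 35°
S and L unchanged.
= HSL(35°, 66%, 28%)


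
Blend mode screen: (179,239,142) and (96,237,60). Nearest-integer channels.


Screen: C = 255 - (255-A)×(255-B)/255, rounded to nearest integer
R: 255 - (255-179)×(255-96)/255 = 255 - 12084/255 ≈ 255 - 47.388 = 207.612 → 208
G: 255 - (255-239)×(255-237)/255 = 255 - 288/255 ≈ 255 - 1.129 = 253.871 → 254
B: 255 - (255-142)×(255-60)/255 = 255 - 22035/255 ≈ 255 - 86.412 = 168.588 → 169
= RGB(208, 254, 169)


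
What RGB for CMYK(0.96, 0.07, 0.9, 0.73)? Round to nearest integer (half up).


R = 255 × (1-C) × (1-K) = 255 × 0.04 × 0.27 = 2.754 → 3
G = 255 × (1-M) × (1-K) = 255 × 0.93 × 0.27 = 64.0305 → 64
B = 255 × (1-Y) × (1-K) = 255 × 0.10 × 0.27 = 6.885 → 7
= RGB(3, 64, 7)


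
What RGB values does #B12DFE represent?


B1 → 177 (R)
2D → 45 (G)
FE → 254 (B)
= RGB(177, 45, 254)


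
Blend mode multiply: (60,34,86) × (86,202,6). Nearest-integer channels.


Multiply: C = A×B/255, rounded to nearest integer
R: 60×86/255 = 5160/255 ≈ 20.235 → 20
G: 34×202/255 = 6868/255 ≈ 26.933 → 27
B: 86×6/255 = 516/255 ≈ 2.024 → 2
= RGB(20, 27, 2)


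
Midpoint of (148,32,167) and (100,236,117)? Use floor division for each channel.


Midpoint: each channel = ⌊(C₁+C₂)/2⌋
R: ⌊(148+100)/2⌋ = 124
G: ⌊(32+236)/2⌋ = 134
B: ⌊(167+117)/2⌋ = 142
= RGB(124, 134, 142)


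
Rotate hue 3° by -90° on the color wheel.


New hue = (H + rotation) mod 360
New hue = (3 -90) mod 360
= -87 mod 360
= 273°


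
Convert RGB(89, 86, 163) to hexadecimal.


R = 89 → 59 (hex)
G = 86 → 56 (hex)
B = 163 → A3 (hex)
Hex = #5956A3


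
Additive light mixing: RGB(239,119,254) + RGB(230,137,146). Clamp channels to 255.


Additive: each channel = min(255, C₁+C₂)
R: 239+230 = 469 → 255
G: 119+137 = 256 → 255
B: 254+146 = 400 → 255
= RGB(255, 255, 255)


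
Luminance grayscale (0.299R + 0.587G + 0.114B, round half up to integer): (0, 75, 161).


Gray = 0.299×R + 0.587×G + 0.114×B
Gray = 0.299×0 + 0.587×75 + 0.114×161
Gray = 0.000 + 44.025 + 18.354
Gray = 62.379 → round half up → 62
Gray = 62


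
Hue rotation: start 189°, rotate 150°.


New hue = (H + rotation) mod 360
New hue = (189 + 150) mod 360
= 339 mod 360
= 339°


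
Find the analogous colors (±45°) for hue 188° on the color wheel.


Base hue: 188°
Left analog: (188 - 45) mod 360 = 143°
Right analog: (188 + 45) mod 360 = 233°
Analogous hues = 143° and 233°


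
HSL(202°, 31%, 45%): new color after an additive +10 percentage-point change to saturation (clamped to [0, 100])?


Original S = 31%
Adjustment = +10 percentage points
New S = 31 + (10) = 41
Clamp to [0, 100] → 41
= HSL(202°, 41%, 45%)


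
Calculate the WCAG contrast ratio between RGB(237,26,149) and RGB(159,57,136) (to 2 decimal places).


Linearize each sRGB channel c=v/255: c/12.92 if c ≤ 0.04045 else ((c+0.055)/1.055)^2.4
L = 0.2126×R_lin + 0.7152×G_lin + 0.0722×B_lin
Color 1 (237,26,149):
  R=237: 237/255≈0.9294 > 0.04045 → ((0.9294+0.055)/1.055)^2.4 ≈ 0.84687
  G=26: 26/255≈0.1020 > 0.04045 → ((0.1020+0.055)/1.055)^2.4 ≈ 0.01033
  B=149: 149/255≈0.5843 > 0.04045 → ((0.5843+0.055)/1.055)^2.4 ≈ 0.30054
  L1 = 0.2126×0.84687 + 0.7152×0.01033 + 0.0722×0.30054 ≈ 0.20913
Color 2 (159,57,136):
  R=159: 159/255≈0.6235 > 0.04045 → ((0.6235+0.055)/1.055)^2.4 ≈ 0.34670
  G=57: 57/255≈0.2235 > 0.04045 → ((0.2235+0.055)/1.055)^2.4 ≈ 0.04092
  B=136: 136/255≈0.5333 > 0.04045 → ((0.5333+0.055)/1.055)^2.4 ≈ 0.24620
  L2 = 0.2126×0.34670 + 0.7152×0.04092 + 0.0722×0.24620 ≈ 0.12075
Lighter = 0.20913, Darker = 0.12075
Ratio = (L_lighter + 0.05) / (L_darker + 0.05)
Ratio = (0.20913 + 0.05) / (0.12075 + 0.05) = 0.25913 / 0.17075 ≈ 1.5176
Ratio ≈ 1.52:1


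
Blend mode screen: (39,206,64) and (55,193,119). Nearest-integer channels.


Screen: C = 255 - (255-A)×(255-B)/255, rounded to nearest integer
R: 255 - (255-39)×(255-55)/255 = 255 - 43200/255 ≈ 255 - 169.412 = 85.588 → 86
G: 255 - (255-206)×(255-193)/255 = 255 - 3038/255 ≈ 255 - 11.914 = 243.086 → 243
B: 255 - (255-64)×(255-119)/255 = 255 - 25976/255 ≈ 255 - 101.867 = 153.133 → 153
= RGB(86, 243, 153)


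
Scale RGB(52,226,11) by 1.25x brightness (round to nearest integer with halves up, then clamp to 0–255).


Multiply each channel by 1.25, round half up, clamp to [0, 255]
R: 52×1.25 = 65
G: 226×1.25 = 282.5 → round → 283 → clamp → 255
B: 11×1.25 = 13.75 → round → 14
= RGB(65, 255, 14)


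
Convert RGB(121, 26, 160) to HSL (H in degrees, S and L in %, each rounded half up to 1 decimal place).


Normalize: R'=121/255≈0.4745, G'=26/255≈0.1020, B'=160/255≈0.6275
Max=160/255, Min=26/255, Δ=Max-Min=134/255
L = (Max+Min)/2 = (160+26)/510 = 186/510 = 0.36470… → L = 36.5%
L ≤ 0.5 → S = Δ/(Max+Min) = 134/(160+26) = 134/186 = 0.72043… → S = 72.0%
(the 1/255 factors cancel in S and H, so raw channel differences can be used)
Max is B' → H = 60 × ((R-G)/Δ + 4) = 60 × ((121-26)/134 + 4)
  95/134 + 4 = 0.7089… + 4 = 4.7089…
  H = 60 × 4.7089… = 282.537…° → H = 282.5°
= HSL(282.5°, 72.0%, 36.5%)


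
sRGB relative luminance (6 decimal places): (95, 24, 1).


Linearize each channel (sRGB transfer function): c = v/255; c_lin = c/12.92 if c ≤ 0.04045, else ((c+0.055)/1.055)^2.4
  R: 95/255 ≈ 0.372549 > 0.04045 → ((0.372549+0.055)/1.055)^2.4 ≈ 0.114435
  G: 24/255 ≈ 0.094118 > 0.04045 → ((0.094118+0.055)/1.055)^2.4 ≈ 0.009134
  B: 1/255 ≈ 0.003922 ≤ 0.04045 → 0.003922/12.92 ≈ 0.000304
R_lin = 0.114435, G_lin = 0.009134, B_lin = 0.000304
L = 0.2126×R + 0.7152×G + 0.0722×B
L = 0.2126×0.114435 + 0.7152×0.009134 + 0.0722×0.000304
L ≈ 0.030884


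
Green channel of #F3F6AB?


Color: #F3F6AB
R = F3 = 243
G = F6 = 246
B = AB = 171
Green = 246


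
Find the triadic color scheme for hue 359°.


Triadic: equally spaced at 120° intervals
H1 = 359°
H2 = (359 + 120) mod 360 = 119°
H3 = (359 + 240) mod 360 = 239°
Triadic = 359°, 119°, 239°


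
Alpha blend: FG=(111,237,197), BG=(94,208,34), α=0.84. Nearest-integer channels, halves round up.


C = α×F + (1-α)×B, with 1-α = 0.16
R: 0.84×111 + 0.16×94 = 93.24 + 15.04 = 108.28 → 108
G: 0.84×237 + 0.16×208 = 199.08 + 33.28 = 232.36 → 232
B: 0.84×197 + 0.16×34 = 165.48 + 5.44 = 170.92 → 171
= RGB(108, 232, 171)


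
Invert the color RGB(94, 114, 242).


Invert: (255-R, 255-G, 255-B)
R: 255-94 = 161
G: 255-114 = 141
B: 255-242 = 13
= RGB(161, 141, 13)


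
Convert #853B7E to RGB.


85 → 133 (R)
3B → 59 (G)
7E → 126 (B)
= RGB(133, 59, 126)


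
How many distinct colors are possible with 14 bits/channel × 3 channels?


Total bits = 14 bits/channel × 3 channels = 42 bits
Distinct colors = 2^42
= 4,398,046,511,104 colors


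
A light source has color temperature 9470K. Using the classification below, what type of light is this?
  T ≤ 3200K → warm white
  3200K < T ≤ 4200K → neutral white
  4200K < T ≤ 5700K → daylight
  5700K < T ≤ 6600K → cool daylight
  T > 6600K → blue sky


Temperature: 9470K
9470K > 6600K → blue sky
Classification: blue sky


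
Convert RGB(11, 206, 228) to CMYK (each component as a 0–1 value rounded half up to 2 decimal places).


R'=11/255≈0.0431, G'=206/255≈0.8078, B'=228/255≈0.8941
K = 1 - max(R',G',B') = 1 - 228/255 = 27/255 = 0.10588… → 0.11
(1-R'-K)/(1-K) simplifies to (max-R)/max with max = 228:
C = (228-11)/228 = 217/228 = 0.95175… → 0.95
M = (228-206)/228 = 22/228 = 0.09649… → 0.10
Y = (228-228)/228 = 0/228 = 0 → 0.00
= CMYK(0.95, 0.10, 0.00, 0.11)


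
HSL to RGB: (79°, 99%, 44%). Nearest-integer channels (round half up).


H=79°, S=0.99, L=0.44
C = (1-|2L-1|)×S = (1-|-0.12|)×0.99 = 0.8712
H' = H/60 = 79/60 ≈ 1.3167; X = C×(1-|H' mod 2 - 1|) = 0.59532
m = L - C/2 = 0.44 - 0.4356 = 0.0044
Sector ⌊H'⌋ = 1 → (R',G',B') = (0.59532, 0.8712, 0.0)
RGB = ((R'+m)×255, (G'+m)×255, (B'+m)×255) = (152.9286, 223.278, 1.122)
Round half up → RGB(153, 223, 1)


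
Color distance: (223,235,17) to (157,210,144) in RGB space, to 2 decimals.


d = √[(R₁-R₂)² + (G₁-G₂)² + (B₁-B₂)²]
d = √[(223-157)² + (235-210)² + (17-144)²]
d = √[4356 + 625 + 16129]
d = √21110
d ≈ 145.29


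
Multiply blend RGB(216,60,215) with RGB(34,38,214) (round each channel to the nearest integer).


Multiply: C = A×B/255, rounded to nearest integer
R: 216×34/255 = 7344/255 ≈ 28.800 → 29
G: 60×38/255 = 2280/255 ≈ 8.941 → 9
B: 215×214/255 = 46010/255 ≈ 180.431 → 180
= RGB(29, 9, 180)


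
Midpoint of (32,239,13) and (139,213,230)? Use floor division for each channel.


Midpoint: each channel = ⌊(C₁+C₂)/2⌋
R: ⌊(32+139)/2⌋ = 85
G: ⌊(239+213)/2⌋ = 226
B: ⌊(13+230)/2⌋ = 121
= RGB(85, 226, 121)


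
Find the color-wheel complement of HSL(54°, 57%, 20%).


Complement = opposite side of color wheel = hue + 180°
H' = (54 + 180) mod 360 = 234°
S and L unchanged.
= HSL(234°, 57%, 20%)


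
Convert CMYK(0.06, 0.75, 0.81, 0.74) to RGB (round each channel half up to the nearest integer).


R = 255 × (1-C) × (1-K) = 255 × 0.94 × 0.26 = 62.322 → 62
G = 255 × (1-M) × (1-K) = 255 × 0.25 × 0.26 = 16.575 → 17
B = 255 × (1-Y) × (1-K) = 255 × 0.19 × 0.26 = 12.597 → 13
= RGB(62, 17, 13)


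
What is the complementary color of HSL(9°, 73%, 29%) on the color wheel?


Complement = opposite side of color wheel = hue + 180°
H' = (9 + 180) mod 360 = 189°
S and L unchanged.
= HSL(189°, 73%, 29%)


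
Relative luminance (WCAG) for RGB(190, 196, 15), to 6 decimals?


Linearize each channel (sRGB transfer function): c = v/255; c_lin = c/12.92 if c ≤ 0.04045, else ((c+0.055)/1.055)^2.4
  R: 190/255 ≈ 0.745098 > 0.04045 → ((0.745098+0.055)/1.055)^2.4 ≈ 0.514918
  G: 196/255 ≈ 0.768627 > 0.04045 → ((0.768627+0.055)/1.055)^2.4 ≈ 0.552011
  B: 15/255 ≈ 0.058824 > 0.04045 → ((0.058824+0.055)/1.055)^2.4 ≈ 0.004777
R_lin = 0.514918, G_lin = 0.552011, B_lin = 0.004777
L = 0.2126×R + 0.7152×G + 0.0722×B
L = 0.2126×0.514918 + 0.7152×0.552011 + 0.0722×0.004777
L ≈ 0.504615


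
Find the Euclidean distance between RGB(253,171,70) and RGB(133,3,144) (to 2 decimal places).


d = √[(R₁-R₂)² + (G₁-G₂)² + (B₁-B₂)²]
d = √[(253-133)² + (171-3)² + (70-144)²]
d = √[14400 + 28224 + 5476]
d = √48100
d ≈ 219.32


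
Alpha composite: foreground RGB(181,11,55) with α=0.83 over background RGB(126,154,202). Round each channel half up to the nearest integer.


C = α×F + (1-α)×B, with 1-α = 0.17
R: 0.83×181 + 0.17×126 = 150.23 + 21.42 = 171.65 → 172
G: 0.83×11 + 0.17×154 = 9.13 + 26.18 = 35.31 → 35
B: 0.83×55 + 0.17×202 = 45.65 + 34.34 = 79.99 → 80
= RGB(172, 35, 80)


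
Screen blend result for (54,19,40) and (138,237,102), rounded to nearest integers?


Screen: C = 255 - (255-A)×(255-B)/255, rounded to nearest integer
R: 255 - (255-54)×(255-138)/255 = 255 - 23517/255 ≈ 255 - 92.224 = 162.776 → 163
G: 255 - (255-19)×(255-237)/255 = 255 - 4248/255 ≈ 255 - 16.659 = 238.341 → 238
B: 255 - (255-40)×(255-102)/255 = 255 - 32895/255 ≈ 255 - 129.000 = 126.000 → 126
= RGB(163, 238, 126)


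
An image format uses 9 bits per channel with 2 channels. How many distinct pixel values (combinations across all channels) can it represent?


Total bits = 9 bits/channel × 2 channels = 18 bits
Distinct pixel values = 2^18
= 262,144 pixel values


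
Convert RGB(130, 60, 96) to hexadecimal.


R = 130 → 82 (hex)
G = 60 → 3C (hex)
B = 96 → 60 (hex)
Hex = #823C60


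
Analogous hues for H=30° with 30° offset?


Base hue: 30°
Left analog: (30 - 30) mod 360 = 0°
Right analog: (30 + 30) mod 360 = 60°
Analogous hues = 0° and 60°


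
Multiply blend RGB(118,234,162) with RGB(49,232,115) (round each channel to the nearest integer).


Multiply: C = A×B/255, rounded to nearest integer
R: 118×49/255 = 5782/255 ≈ 22.675 → 23
G: 234×232/255 = 54288/255 ≈ 212.894 → 213
B: 162×115/255 = 18630/255 ≈ 73.059 → 73
= RGB(23, 213, 73)


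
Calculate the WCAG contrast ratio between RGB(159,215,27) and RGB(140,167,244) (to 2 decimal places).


Linearize each sRGB channel c=v/255: c/12.92 if c ≤ 0.04045 else ((c+0.055)/1.055)^2.4
L = 0.2126×R_lin + 0.7152×G_lin + 0.0722×B_lin
Color 1 (159,215,27):
  R=159: 159/255≈0.6235 > 0.04045 → ((0.6235+0.055)/1.055)^2.4 ≈ 0.34670
  G=215: 215/255≈0.8431 > 0.04045 → ((0.8431+0.055)/1.055)^2.4 ≈ 0.67954
  B=27: 27/255≈0.1059 > 0.04045 → ((0.1059+0.055)/1.055)^2.4 ≈ 0.01096
  L1 = 0.2126×0.34670 + 0.7152×0.67954 + 0.0722×0.01096 ≈ 0.56051
Color 2 (140,167,244):
  R=140: 140/255≈0.5490 > 0.04045 → ((0.5490+0.055)/1.055)^2.4 ≈ 0.26225
  G=167: 167/255≈0.6549 > 0.04045 → ((0.6549+0.055)/1.055)^2.4 ≈ 0.38643
  B=244: 244/255≈0.9569 > 0.04045 → ((0.9569+0.055)/1.055)^2.4 ≈ 0.90466
  L2 = 0.2126×0.26225 + 0.7152×0.38643 + 0.0722×0.90466 ≈ 0.39745
Lighter = 0.56051, Darker = 0.39745
Ratio = (L_lighter + 0.05) / (L_darker + 0.05)
Ratio = (0.56051 + 0.05) / (0.39745 + 0.05) = 0.61051 / 0.44745 ≈ 1.3644
Ratio ≈ 1.36:1


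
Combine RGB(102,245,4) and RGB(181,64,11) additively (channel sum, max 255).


Additive: each channel = min(255, C₁+C₂)
R: 102+181 = 283 → 255
G: 245+64 = 309 → 255
B: 4+11 = 15 → 15
= RGB(255, 255, 15)


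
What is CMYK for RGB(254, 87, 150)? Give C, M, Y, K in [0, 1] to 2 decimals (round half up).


R'=254/255≈0.9961, G'=87/255≈0.3412, B'=150/255≈0.5882
K = 1 - max(R',G',B') = 1 - 254/255 = 1/255 = 0.00392… → 0.00
(1-R'-K)/(1-K) simplifies to (max-R)/max with max = 254:
C = (254-254)/254 = 0/254 = 0 → 0.00
M = (254-87)/254 = 167/254 = 0.65748… → 0.66
Y = (254-150)/254 = 104/254 = 0.40944… → 0.41
= CMYK(0.00, 0.66, 0.41, 0.00)


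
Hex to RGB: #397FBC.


39 → 57 (R)
7F → 127 (G)
BC → 188 (B)
= RGB(57, 127, 188)


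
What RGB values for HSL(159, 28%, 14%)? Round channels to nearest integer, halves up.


H=159°, S=0.28, L=0.14
C = (1-|2L-1|)×S = (1-|-0.72|)×0.28 = 0.0784
H' = H/60 = 159/60 ≈ 2.6500; X = C×(1-|H' mod 2 - 1|) = 0.05096
m = L - C/2 = 0.14 - 0.0392 = 0.1008
Sector ⌊H'⌋ = 2 → (R',G',B') = (0.0, 0.0784, 0.05096)
RGB = ((R'+m)×255, (G'+m)×255, (B'+m)×255) = (25.704, 45.696, 38.6988)
Round half up → RGB(26, 46, 39)


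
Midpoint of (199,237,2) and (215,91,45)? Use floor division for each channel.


Midpoint: each channel = ⌊(C₁+C₂)/2⌋
R: ⌊(199+215)/2⌋ = 207
G: ⌊(237+91)/2⌋ = 164
B: ⌊(2+45)/2⌋ = 23
= RGB(207, 164, 23)


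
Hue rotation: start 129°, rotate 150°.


New hue = (H + rotation) mod 360
New hue = (129 + 150) mod 360
= 279 mod 360
= 279°


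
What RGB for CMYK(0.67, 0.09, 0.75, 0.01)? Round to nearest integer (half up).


R = 255 × (1-C) × (1-K) = 255 × 0.33 × 0.99 = 83.3085 → 83
G = 255 × (1-M) × (1-K) = 255 × 0.91 × 0.99 = 229.7295 → 230
B = 255 × (1-Y) × (1-K) = 255 × 0.25 × 0.99 = 63.1125 → 63
= RGB(83, 230, 63)


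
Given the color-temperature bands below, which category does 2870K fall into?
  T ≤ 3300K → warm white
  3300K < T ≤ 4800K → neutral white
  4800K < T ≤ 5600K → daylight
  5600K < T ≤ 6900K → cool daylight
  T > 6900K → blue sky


Temperature: 2870K
2870K ≤ 3300K → warm white
Classification: warm white


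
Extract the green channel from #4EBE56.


Color: #4EBE56
R = 4E = 78
G = BE = 190
B = 56 = 86
Green = 190


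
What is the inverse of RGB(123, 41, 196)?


Invert: (255-R, 255-G, 255-B)
R: 255-123 = 132
G: 255-41 = 214
B: 255-196 = 59
= RGB(132, 214, 59)


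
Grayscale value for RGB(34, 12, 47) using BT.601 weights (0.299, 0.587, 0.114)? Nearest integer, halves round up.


Gray = 0.299×R + 0.587×G + 0.114×B
Gray = 0.299×34 + 0.587×12 + 0.114×47
Gray = 10.166 + 7.044 + 5.358
Gray = 22.568 → round half up → 23
Gray = 23


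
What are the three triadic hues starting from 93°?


Triadic: equally spaced at 120° intervals
H1 = 93°
H2 = (93 + 120) mod 360 = 213°
H3 = (93 + 240) mod 360 = 333°
Triadic = 93°, 213°, 333°


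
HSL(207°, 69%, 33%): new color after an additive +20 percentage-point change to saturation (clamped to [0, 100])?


Original S = 69%
Adjustment = +20 percentage points
New S = 69 + (20) = 89
Clamp to [0, 100] → 89
= HSL(207°, 89%, 33%)


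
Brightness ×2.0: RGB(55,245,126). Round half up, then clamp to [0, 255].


Multiply each channel by 2.0, round half up, clamp to [0, 255]
R: 55×2.0 = 110
G: 245×2.0 = 490 → clamp → 255
B: 126×2.0 = 252
= RGB(110, 255, 252)


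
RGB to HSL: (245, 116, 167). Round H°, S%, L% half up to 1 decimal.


Normalize: R'=245/255≈0.9608, G'=116/255≈0.4549, B'=167/255≈0.6549
Max=245/255, Min=116/255, Δ=Max-Min=129/255
L = (Max+Min)/2 = (245+116)/510 = 361/510 = 0.70784… → L = 70.8%
L > 0.5 → S = Δ/(2-Max-Min) = 129/(510-245-116) = 129/149 = 0.86577… → S = 86.6%
(the 1/255 factors cancel in S and H, so raw channel differences can be used)
Max is R' → H = 60 × (((G-B)/Δ) mod 6) = 60 × (((116-167)/129) mod 6)
  (-51)/129 = -0.3953…; negative, so add 6 → 5.6046…
  H = 60 × 5.6046… = 336.279…° → H = 336.3°
= HSL(336.3°, 86.6%, 70.8%)


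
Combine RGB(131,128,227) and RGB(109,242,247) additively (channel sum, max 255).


Additive: each channel = min(255, C₁+C₂)
R: 131+109 = 240 → 240
G: 128+242 = 370 → 255
B: 227+247 = 474 → 255
= RGB(240, 255, 255)


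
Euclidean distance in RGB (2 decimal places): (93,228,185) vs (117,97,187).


d = √[(R₁-R₂)² + (G₁-G₂)² + (B₁-B₂)²]
d = √[(93-117)² + (228-97)² + (185-187)²]
d = √[576 + 17161 + 4]
d = √17741
d ≈ 133.20
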